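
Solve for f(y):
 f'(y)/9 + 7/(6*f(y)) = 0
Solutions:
 f(y) = -sqrt(C1 - 21*y)
 f(y) = sqrt(C1 - 21*y)


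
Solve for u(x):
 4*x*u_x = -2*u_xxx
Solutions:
 u(x) = C1 + Integral(C2*airyai(-2^(1/3)*x) + C3*airybi(-2^(1/3)*x), x)


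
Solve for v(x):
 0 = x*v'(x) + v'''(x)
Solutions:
 v(x) = C1 + Integral(C2*airyai(-x) + C3*airybi(-x), x)


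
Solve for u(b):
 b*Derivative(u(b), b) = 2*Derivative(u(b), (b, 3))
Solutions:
 u(b) = C1 + Integral(C2*airyai(2^(2/3)*b/2) + C3*airybi(2^(2/3)*b/2), b)


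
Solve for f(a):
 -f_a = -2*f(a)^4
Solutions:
 f(a) = (-1/(C1 + 6*a))^(1/3)
 f(a) = (-1/(C1 + 2*a))^(1/3)*(-3^(2/3) - 3*3^(1/6)*I)/6
 f(a) = (-1/(C1 + 2*a))^(1/3)*(-3^(2/3) + 3*3^(1/6)*I)/6


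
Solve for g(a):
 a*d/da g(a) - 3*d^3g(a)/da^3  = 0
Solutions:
 g(a) = C1 + Integral(C2*airyai(3^(2/3)*a/3) + C3*airybi(3^(2/3)*a/3), a)


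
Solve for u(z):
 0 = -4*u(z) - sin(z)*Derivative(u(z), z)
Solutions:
 u(z) = C1*(cos(z)^2 + 2*cos(z) + 1)/(cos(z)^2 - 2*cos(z) + 1)


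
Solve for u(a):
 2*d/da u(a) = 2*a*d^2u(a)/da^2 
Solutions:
 u(a) = C1 + C2*a^2


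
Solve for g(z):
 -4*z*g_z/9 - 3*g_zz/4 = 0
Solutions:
 g(z) = C1 + C2*erf(2*sqrt(6)*z/9)


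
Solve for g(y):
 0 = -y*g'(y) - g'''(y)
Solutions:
 g(y) = C1 + Integral(C2*airyai(-y) + C3*airybi(-y), y)


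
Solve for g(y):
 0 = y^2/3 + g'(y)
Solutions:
 g(y) = C1 - y^3/9


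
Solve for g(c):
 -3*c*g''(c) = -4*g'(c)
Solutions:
 g(c) = C1 + C2*c^(7/3)


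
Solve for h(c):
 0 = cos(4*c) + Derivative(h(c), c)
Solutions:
 h(c) = C1 - sin(4*c)/4


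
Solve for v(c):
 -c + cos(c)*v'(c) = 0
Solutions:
 v(c) = C1 + Integral(c/cos(c), c)


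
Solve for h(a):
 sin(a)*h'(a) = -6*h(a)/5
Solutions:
 h(a) = C1*(cos(a) + 1)^(3/5)/(cos(a) - 1)^(3/5)


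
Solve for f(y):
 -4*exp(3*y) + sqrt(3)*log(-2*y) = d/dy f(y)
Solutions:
 f(y) = C1 + sqrt(3)*y*log(-y) + sqrt(3)*y*(-1 + log(2)) - 4*exp(3*y)/3


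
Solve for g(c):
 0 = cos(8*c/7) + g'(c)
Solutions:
 g(c) = C1 - 7*sin(8*c/7)/8


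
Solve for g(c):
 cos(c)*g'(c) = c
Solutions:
 g(c) = C1 + Integral(c/cos(c), c)


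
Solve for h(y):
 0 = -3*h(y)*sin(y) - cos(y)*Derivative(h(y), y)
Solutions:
 h(y) = C1*cos(y)^3


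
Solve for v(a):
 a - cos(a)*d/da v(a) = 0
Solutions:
 v(a) = C1 + Integral(a/cos(a), a)


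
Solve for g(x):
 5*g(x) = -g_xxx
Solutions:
 g(x) = C3*exp(-5^(1/3)*x) + (C1*sin(sqrt(3)*5^(1/3)*x/2) + C2*cos(sqrt(3)*5^(1/3)*x/2))*exp(5^(1/3)*x/2)


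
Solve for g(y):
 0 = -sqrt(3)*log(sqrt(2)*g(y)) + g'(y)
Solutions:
 -2*sqrt(3)*Integral(1/(2*log(_y) + log(2)), (_y, g(y)))/3 = C1 - y


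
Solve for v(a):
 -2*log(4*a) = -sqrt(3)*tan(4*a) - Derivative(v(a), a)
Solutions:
 v(a) = C1 + 2*a*log(a) - 2*a + 4*a*log(2) + sqrt(3)*log(cos(4*a))/4


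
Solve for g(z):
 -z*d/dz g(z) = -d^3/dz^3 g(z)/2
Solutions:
 g(z) = C1 + Integral(C2*airyai(2^(1/3)*z) + C3*airybi(2^(1/3)*z), z)


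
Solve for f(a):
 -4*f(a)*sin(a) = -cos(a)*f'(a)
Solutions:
 f(a) = C1/cos(a)^4


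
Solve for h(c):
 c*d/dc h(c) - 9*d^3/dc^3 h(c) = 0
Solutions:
 h(c) = C1 + Integral(C2*airyai(3^(1/3)*c/3) + C3*airybi(3^(1/3)*c/3), c)


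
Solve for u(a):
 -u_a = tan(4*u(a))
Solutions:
 u(a) = -asin(C1*exp(-4*a))/4 + pi/4
 u(a) = asin(C1*exp(-4*a))/4


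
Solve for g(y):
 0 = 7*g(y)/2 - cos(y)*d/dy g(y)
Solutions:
 g(y) = C1*(sin(y) + 1)^(7/4)/(sin(y) - 1)^(7/4)


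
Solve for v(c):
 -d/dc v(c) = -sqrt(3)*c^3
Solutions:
 v(c) = C1 + sqrt(3)*c^4/4


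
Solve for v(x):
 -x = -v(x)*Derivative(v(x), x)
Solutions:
 v(x) = -sqrt(C1 + x^2)
 v(x) = sqrt(C1 + x^2)


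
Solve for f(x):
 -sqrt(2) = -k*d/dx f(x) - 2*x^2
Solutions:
 f(x) = C1 - 2*x^3/(3*k) + sqrt(2)*x/k


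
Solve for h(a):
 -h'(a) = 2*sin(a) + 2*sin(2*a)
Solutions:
 h(a) = C1 + 2*cos(a) + cos(2*a)


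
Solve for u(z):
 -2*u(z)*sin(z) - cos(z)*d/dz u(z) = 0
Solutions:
 u(z) = C1*cos(z)^2


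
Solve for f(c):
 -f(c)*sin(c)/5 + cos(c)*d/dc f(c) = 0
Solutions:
 f(c) = C1/cos(c)^(1/5)


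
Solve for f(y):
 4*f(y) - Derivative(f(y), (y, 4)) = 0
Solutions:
 f(y) = C1*exp(-sqrt(2)*y) + C2*exp(sqrt(2)*y) + C3*sin(sqrt(2)*y) + C4*cos(sqrt(2)*y)


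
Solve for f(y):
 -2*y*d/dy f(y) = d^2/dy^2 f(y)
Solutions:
 f(y) = C1 + C2*erf(y)


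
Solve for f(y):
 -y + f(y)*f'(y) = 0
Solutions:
 f(y) = -sqrt(C1 + y^2)
 f(y) = sqrt(C1 + y^2)


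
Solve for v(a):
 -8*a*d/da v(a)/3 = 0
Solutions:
 v(a) = C1


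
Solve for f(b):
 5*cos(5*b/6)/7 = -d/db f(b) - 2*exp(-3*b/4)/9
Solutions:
 f(b) = C1 - 6*sin(5*b/6)/7 + 8*exp(-3*b/4)/27


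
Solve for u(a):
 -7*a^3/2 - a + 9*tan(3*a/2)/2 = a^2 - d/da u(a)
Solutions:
 u(a) = C1 + 7*a^4/8 + a^3/3 + a^2/2 + 3*log(cos(3*a/2))


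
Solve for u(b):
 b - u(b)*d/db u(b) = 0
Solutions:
 u(b) = -sqrt(C1 + b^2)
 u(b) = sqrt(C1 + b^2)


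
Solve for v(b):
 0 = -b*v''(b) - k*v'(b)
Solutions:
 v(b) = C1 + b^(1 - re(k))*(C2*sin(log(b)*Abs(im(k))) + C3*cos(log(b)*im(k)))


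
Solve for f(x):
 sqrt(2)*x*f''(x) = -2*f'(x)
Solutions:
 f(x) = C1 + C2*x^(1 - sqrt(2))


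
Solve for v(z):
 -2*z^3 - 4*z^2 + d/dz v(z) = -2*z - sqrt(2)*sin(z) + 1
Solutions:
 v(z) = C1 + z^4/2 + 4*z^3/3 - z^2 + z + sqrt(2)*cos(z)


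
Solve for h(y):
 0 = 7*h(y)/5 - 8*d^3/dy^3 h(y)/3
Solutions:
 h(y) = C3*exp(21^(1/3)*5^(2/3)*y/10) + (C1*sin(3^(5/6)*5^(2/3)*7^(1/3)*y/20) + C2*cos(3^(5/6)*5^(2/3)*7^(1/3)*y/20))*exp(-21^(1/3)*5^(2/3)*y/20)


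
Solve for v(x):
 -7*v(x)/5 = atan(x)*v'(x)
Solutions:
 v(x) = C1*exp(-7*Integral(1/atan(x), x)/5)


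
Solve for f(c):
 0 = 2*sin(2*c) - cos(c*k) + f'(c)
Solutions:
 f(c) = C1 + cos(2*c) + sin(c*k)/k


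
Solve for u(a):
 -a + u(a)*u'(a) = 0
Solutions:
 u(a) = -sqrt(C1 + a^2)
 u(a) = sqrt(C1 + a^2)


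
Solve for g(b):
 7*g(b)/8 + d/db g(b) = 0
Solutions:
 g(b) = C1*exp(-7*b/8)


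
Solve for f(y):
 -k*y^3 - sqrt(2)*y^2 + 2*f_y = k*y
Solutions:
 f(y) = C1 + k*y^4/8 + k*y^2/4 + sqrt(2)*y^3/6


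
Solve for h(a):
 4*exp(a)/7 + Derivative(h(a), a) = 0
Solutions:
 h(a) = C1 - 4*exp(a)/7


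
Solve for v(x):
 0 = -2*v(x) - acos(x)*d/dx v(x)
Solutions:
 v(x) = C1*exp(-2*Integral(1/acos(x), x))


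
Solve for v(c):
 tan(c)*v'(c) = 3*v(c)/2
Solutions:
 v(c) = C1*sin(c)^(3/2)


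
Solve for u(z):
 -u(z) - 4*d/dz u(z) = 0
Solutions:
 u(z) = C1*exp(-z/4)


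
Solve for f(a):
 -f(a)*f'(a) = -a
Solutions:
 f(a) = -sqrt(C1 + a^2)
 f(a) = sqrt(C1 + a^2)


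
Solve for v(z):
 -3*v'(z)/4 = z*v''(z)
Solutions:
 v(z) = C1 + C2*z^(1/4)


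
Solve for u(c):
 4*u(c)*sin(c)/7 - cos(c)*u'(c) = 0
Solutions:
 u(c) = C1/cos(c)^(4/7)


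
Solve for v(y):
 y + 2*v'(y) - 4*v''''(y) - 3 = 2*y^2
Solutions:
 v(y) = C1 + C4*exp(2^(2/3)*y/2) + y^3/3 - y^2/4 + 3*y/2 + (C2*sin(2^(2/3)*sqrt(3)*y/4) + C3*cos(2^(2/3)*sqrt(3)*y/4))*exp(-2^(2/3)*y/4)


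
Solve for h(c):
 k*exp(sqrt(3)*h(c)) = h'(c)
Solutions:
 h(c) = sqrt(3)*(2*log(-1/(C1 + c*k)) - log(3))/6


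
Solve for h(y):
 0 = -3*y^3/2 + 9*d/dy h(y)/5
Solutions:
 h(y) = C1 + 5*y^4/24


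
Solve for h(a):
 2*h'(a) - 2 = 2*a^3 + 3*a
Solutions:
 h(a) = C1 + a^4/4 + 3*a^2/4 + a


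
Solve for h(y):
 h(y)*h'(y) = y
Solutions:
 h(y) = -sqrt(C1 + y^2)
 h(y) = sqrt(C1 + y^2)


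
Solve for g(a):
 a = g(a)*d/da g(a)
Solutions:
 g(a) = -sqrt(C1 + a^2)
 g(a) = sqrt(C1 + a^2)


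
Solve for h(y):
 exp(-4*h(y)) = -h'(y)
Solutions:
 h(y) = log(-I*(C1 - 4*y)^(1/4))
 h(y) = log(I*(C1 - 4*y)^(1/4))
 h(y) = log(-(C1 - 4*y)^(1/4))
 h(y) = log(C1 - 4*y)/4


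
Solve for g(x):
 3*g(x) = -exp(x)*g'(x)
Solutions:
 g(x) = C1*exp(3*exp(-x))


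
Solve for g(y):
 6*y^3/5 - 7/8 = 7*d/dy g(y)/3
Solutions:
 g(y) = C1 + 9*y^4/70 - 3*y/8


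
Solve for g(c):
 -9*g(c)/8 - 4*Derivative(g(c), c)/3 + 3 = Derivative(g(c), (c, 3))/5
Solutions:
 g(c) = C1*exp(10^(1/3)*c*(-32*5^(1/3)/(243 + sqrt(140969))^(1/3) + 2^(1/3)*(243 + sqrt(140969))^(1/3))/24)*sin(10^(1/3)*sqrt(3)*c*(32*5^(1/3)/(243 + sqrt(140969))^(1/3) + 2^(1/3)*(243 + sqrt(140969))^(1/3))/24) + C2*exp(10^(1/3)*c*(-32*5^(1/3)/(243 + sqrt(140969))^(1/3) + 2^(1/3)*(243 + sqrt(140969))^(1/3))/24)*cos(10^(1/3)*sqrt(3)*c*(32*5^(1/3)/(243 + sqrt(140969))^(1/3) + 2^(1/3)*(243 + sqrt(140969))^(1/3))/24) + C3*exp(-10^(1/3)*c*(-32*5^(1/3)/(243 + sqrt(140969))^(1/3) + 2^(1/3)*(243 + sqrt(140969))^(1/3))/12) + 8/3


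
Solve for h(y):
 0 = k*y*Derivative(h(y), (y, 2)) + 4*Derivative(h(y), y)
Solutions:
 h(y) = C1 + y^(((re(k) - 4)*re(k) + im(k)^2)/(re(k)^2 + im(k)^2))*(C2*sin(4*log(y)*Abs(im(k))/(re(k)^2 + im(k)^2)) + C3*cos(4*log(y)*im(k)/(re(k)^2 + im(k)^2)))


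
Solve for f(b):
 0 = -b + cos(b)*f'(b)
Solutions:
 f(b) = C1 + Integral(b/cos(b), b)


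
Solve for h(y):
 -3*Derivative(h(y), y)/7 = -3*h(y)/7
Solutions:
 h(y) = C1*exp(y)


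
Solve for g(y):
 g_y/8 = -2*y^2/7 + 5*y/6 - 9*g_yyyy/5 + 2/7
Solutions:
 g(y) = C1 + C4*exp(-15^(1/3)*y/6) - 16*y^3/21 + 10*y^2/3 + 16*y/7 + (C2*sin(3^(5/6)*5^(1/3)*y/12) + C3*cos(3^(5/6)*5^(1/3)*y/12))*exp(15^(1/3)*y/12)


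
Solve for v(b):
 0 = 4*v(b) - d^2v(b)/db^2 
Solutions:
 v(b) = C1*exp(-2*b) + C2*exp(2*b)


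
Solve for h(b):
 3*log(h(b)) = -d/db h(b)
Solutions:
 li(h(b)) = C1 - 3*b


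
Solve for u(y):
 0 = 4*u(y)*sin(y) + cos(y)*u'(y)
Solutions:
 u(y) = C1*cos(y)^4


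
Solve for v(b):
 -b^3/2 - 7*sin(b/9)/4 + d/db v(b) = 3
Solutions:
 v(b) = C1 + b^4/8 + 3*b - 63*cos(b/9)/4


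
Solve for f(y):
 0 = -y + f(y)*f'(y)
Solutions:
 f(y) = -sqrt(C1 + y^2)
 f(y) = sqrt(C1 + y^2)


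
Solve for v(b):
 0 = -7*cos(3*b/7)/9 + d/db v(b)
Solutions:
 v(b) = C1 + 49*sin(3*b/7)/27


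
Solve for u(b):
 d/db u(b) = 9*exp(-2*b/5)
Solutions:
 u(b) = C1 - 45*exp(-2*b/5)/2


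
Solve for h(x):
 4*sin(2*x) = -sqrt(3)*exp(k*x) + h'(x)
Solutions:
 h(x) = C1 - 2*cos(2*x) + sqrt(3)*exp(k*x)/k


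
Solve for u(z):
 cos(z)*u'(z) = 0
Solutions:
 u(z) = C1


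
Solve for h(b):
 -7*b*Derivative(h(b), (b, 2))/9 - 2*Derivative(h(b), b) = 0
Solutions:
 h(b) = C1 + C2/b^(11/7)


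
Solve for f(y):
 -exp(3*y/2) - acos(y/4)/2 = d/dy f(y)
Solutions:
 f(y) = C1 - y*acos(y/4)/2 + sqrt(16 - y^2)/2 - 2*exp(3*y/2)/3


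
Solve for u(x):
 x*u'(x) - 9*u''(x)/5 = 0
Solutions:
 u(x) = C1 + C2*erfi(sqrt(10)*x/6)


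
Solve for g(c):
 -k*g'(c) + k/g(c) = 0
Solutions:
 g(c) = -sqrt(C1 + 2*c)
 g(c) = sqrt(C1 + 2*c)


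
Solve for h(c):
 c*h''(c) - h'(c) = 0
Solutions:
 h(c) = C1 + C2*c^2


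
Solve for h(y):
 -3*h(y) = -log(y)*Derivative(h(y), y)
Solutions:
 h(y) = C1*exp(3*li(y))


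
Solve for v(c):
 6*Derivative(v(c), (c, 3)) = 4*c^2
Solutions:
 v(c) = C1 + C2*c + C3*c^2 + c^5/90


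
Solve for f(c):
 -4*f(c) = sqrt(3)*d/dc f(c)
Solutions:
 f(c) = C1*exp(-4*sqrt(3)*c/3)


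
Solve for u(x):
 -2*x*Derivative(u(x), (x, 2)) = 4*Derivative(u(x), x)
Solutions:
 u(x) = C1 + C2/x


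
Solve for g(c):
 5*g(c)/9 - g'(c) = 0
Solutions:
 g(c) = C1*exp(5*c/9)


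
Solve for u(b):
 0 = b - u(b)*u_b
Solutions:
 u(b) = -sqrt(C1 + b^2)
 u(b) = sqrt(C1 + b^2)


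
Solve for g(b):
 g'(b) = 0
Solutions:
 g(b) = C1


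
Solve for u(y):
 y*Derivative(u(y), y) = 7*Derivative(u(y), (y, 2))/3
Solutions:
 u(y) = C1 + C2*erfi(sqrt(42)*y/14)


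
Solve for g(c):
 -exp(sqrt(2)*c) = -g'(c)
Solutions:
 g(c) = C1 + sqrt(2)*exp(sqrt(2)*c)/2


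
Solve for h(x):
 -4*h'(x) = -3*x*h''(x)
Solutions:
 h(x) = C1 + C2*x^(7/3)


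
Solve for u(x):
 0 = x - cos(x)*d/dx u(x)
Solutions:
 u(x) = C1 + Integral(x/cos(x), x)


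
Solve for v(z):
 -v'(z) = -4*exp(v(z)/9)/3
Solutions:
 v(z) = 9*log(-1/(C1 + 4*z)) + 27*log(3)


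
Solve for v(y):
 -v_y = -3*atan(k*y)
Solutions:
 v(y) = C1 + 3*Piecewise((y*atan(k*y) - log(k^2*y^2 + 1)/(2*k), Ne(k, 0)), (0, True))


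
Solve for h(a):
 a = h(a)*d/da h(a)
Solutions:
 h(a) = -sqrt(C1 + a^2)
 h(a) = sqrt(C1 + a^2)


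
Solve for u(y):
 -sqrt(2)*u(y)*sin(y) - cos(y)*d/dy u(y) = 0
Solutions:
 u(y) = C1*cos(y)^(sqrt(2))


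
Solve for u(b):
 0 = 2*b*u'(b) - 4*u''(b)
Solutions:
 u(b) = C1 + C2*erfi(b/2)


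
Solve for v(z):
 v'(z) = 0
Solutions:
 v(z) = C1


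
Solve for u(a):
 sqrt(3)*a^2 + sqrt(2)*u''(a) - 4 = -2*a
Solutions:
 u(a) = C1 + C2*a - sqrt(6)*a^4/24 - sqrt(2)*a^3/6 + sqrt(2)*a^2


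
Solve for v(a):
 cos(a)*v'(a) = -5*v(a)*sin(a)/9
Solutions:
 v(a) = C1*cos(a)^(5/9)


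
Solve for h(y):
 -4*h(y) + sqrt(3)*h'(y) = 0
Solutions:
 h(y) = C1*exp(4*sqrt(3)*y/3)


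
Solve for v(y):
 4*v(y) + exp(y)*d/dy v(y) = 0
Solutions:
 v(y) = C1*exp(4*exp(-y))


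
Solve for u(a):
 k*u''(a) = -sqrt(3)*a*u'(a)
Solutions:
 u(a) = C1 + C2*sqrt(k)*erf(sqrt(2)*3^(1/4)*a*sqrt(1/k)/2)


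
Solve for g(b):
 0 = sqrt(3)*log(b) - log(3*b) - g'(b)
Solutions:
 g(b) = C1 - b*log(b) + sqrt(3)*b*log(b) - sqrt(3)*b - b*log(3) + b


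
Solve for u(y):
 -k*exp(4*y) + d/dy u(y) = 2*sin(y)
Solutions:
 u(y) = C1 + k*exp(4*y)/4 - 2*cos(y)


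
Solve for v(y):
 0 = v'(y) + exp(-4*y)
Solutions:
 v(y) = C1 + exp(-4*y)/4


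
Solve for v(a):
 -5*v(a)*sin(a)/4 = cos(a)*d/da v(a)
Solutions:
 v(a) = C1*cos(a)^(5/4)


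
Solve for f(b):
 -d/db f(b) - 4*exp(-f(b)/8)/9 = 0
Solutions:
 f(b) = 8*log(C1 - b/18)


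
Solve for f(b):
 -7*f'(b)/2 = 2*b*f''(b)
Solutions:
 f(b) = C1 + C2/b^(3/4)


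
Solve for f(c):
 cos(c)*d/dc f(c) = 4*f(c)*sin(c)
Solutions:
 f(c) = C1/cos(c)^4


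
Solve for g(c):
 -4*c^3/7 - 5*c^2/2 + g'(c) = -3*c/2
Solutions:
 g(c) = C1 + c^4/7 + 5*c^3/6 - 3*c^2/4


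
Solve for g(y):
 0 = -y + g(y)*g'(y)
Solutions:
 g(y) = -sqrt(C1 + y^2)
 g(y) = sqrt(C1 + y^2)


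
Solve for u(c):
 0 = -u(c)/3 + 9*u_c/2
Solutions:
 u(c) = C1*exp(2*c/27)


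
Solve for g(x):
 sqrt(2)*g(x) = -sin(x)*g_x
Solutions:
 g(x) = C1*(cos(x) + 1)^(sqrt(2)/2)/(cos(x) - 1)^(sqrt(2)/2)


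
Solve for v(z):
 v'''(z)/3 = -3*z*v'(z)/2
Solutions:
 v(z) = C1 + Integral(C2*airyai(-6^(2/3)*z/2) + C3*airybi(-6^(2/3)*z/2), z)


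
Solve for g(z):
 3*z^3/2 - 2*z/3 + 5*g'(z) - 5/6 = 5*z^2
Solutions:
 g(z) = C1 - 3*z^4/40 + z^3/3 + z^2/15 + z/6


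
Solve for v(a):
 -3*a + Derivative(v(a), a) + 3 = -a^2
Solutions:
 v(a) = C1 - a^3/3 + 3*a^2/2 - 3*a


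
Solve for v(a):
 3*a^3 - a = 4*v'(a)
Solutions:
 v(a) = C1 + 3*a^4/16 - a^2/8


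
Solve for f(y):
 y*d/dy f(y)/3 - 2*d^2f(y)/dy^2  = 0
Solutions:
 f(y) = C1 + C2*erfi(sqrt(3)*y/6)


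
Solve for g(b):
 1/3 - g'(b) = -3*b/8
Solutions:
 g(b) = C1 + 3*b^2/16 + b/3


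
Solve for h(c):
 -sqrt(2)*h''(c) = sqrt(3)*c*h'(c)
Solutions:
 h(c) = C1 + C2*erf(6^(1/4)*c/2)


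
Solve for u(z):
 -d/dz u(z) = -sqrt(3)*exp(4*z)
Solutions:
 u(z) = C1 + sqrt(3)*exp(4*z)/4


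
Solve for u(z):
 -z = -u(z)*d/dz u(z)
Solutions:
 u(z) = -sqrt(C1 + z^2)
 u(z) = sqrt(C1 + z^2)


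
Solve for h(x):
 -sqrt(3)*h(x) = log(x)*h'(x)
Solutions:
 h(x) = C1*exp(-sqrt(3)*li(x))


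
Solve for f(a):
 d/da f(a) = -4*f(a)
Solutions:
 f(a) = C1*exp(-4*a)


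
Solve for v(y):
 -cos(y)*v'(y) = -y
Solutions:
 v(y) = C1 + Integral(y/cos(y), y)


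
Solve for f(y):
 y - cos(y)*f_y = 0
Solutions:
 f(y) = C1 + Integral(y/cos(y), y)


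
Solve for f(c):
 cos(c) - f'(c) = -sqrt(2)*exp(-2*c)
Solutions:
 f(c) = C1 + sin(c) - sqrt(2)*exp(-2*c)/2


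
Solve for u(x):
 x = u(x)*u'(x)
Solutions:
 u(x) = -sqrt(C1 + x^2)
 u(x) = sqrt(C1 + x^2)


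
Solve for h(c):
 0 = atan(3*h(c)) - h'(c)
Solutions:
 Integral(1/atan(3*_y), (_y, h(c))) = C1 + c


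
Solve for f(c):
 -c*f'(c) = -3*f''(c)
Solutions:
 f(c) = C1 + C2*erfi(sqrt(6)*c/6)


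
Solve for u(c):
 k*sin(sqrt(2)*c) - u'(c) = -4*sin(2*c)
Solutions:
 u(c) = C1 - sqrt(2)*k*cos(sqrt(2)*c)/2 - 2*cos(2*c)


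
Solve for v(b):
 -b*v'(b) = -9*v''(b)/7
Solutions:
 v(b) = C1 + C2*erfi(sqrt(14)*b/6)


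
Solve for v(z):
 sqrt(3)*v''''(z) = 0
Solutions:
 v(z) = C1 + C2*z + C3*z^2 + C4*z^3


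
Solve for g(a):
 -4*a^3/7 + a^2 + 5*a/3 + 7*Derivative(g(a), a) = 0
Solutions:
 g(a) = C1 + a^4/49 - a^3/21 - 5*a^2/42


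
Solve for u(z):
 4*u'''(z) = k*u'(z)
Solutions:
 u(z) = C1 + C2*exp(-sqrt(k)*z/2) + C3*exp(sqrt(k)*z/2)


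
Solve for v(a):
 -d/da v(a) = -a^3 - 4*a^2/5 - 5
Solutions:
 v(a) = C1 + a^4/4 + 4*a^3/15 + 5*a


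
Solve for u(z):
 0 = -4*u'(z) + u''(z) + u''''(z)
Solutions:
 u(z) = C1 + C2*exp(z*(-3*(2 + sqrt(327)/9)^(1/3) + (2 + sqrt(327)/9)^(-1/3))/6)*sin(sqrt(3)*z*((2 + sqrt(327)/9)^(-1/3) + 3*(2 + sqrt(327)/9)^(1/3))/6) + C3*exp(z*(-3*(2 + sqrt(327)/9)^(1/3) + (2 + sqrt(327)/9)^(-1/3))/6)*cos(sqrt(3)*z*((2 + sqrt(327)/9)^(-1/3) + 3*(2 + sqrt(327)/9)^(1/3))/6) + C4*exp(z*(-1/(3*(2 + sqrt(327)/9)^(1/3)) + (2 + sqrt(327)/9)^(1/3)))


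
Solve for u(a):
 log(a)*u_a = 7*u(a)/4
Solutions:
 u(a) = C1*exp(7*li(a)/4)


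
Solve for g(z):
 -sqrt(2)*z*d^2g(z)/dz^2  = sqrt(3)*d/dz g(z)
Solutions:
 g(z) = C1 + C2*z^(1 - sqrt(6)/2)


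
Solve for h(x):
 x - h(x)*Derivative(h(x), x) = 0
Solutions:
 h(x) = -sqrt(C1 + x^2)
 h(x) = sqrt(C1 + x^2)


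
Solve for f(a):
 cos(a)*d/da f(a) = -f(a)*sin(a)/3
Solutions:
 f(a) = C1*cos(a)^(1/3)


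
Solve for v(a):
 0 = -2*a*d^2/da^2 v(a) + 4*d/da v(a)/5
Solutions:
 v(a) = C1 + C2*a^(7/5)


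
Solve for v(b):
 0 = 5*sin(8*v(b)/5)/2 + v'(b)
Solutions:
 5*b/2 + 5*log(cos(8*v(b)/5) - 1)/16 - 5*log(cos(8*v(b)/5) + 1)/16 = C1


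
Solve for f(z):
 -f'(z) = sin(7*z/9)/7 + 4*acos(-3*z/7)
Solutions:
 f(z) = C1 - 4*z*acos(-3*z/7) - 4*sqrt(49 - 9*z^2)/3 + 9*cos(7*z/9)/49


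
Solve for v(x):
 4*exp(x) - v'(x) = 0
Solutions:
 v(x) = C1 + 4*exp(x)


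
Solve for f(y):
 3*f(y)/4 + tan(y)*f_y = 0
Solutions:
 f(y) = C1/sin(y)^(3/4)


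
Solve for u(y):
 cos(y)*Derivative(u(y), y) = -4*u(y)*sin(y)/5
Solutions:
 u(y) = C1*cos(y)^(4/5)


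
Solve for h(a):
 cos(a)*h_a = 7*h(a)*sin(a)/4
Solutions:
 h(a) = C1/cos(a)^(7/4)


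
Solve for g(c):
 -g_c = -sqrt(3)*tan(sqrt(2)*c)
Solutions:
 g(c) = C1 - sqrt(6)*log(cos(sqrt(2)*c))/2


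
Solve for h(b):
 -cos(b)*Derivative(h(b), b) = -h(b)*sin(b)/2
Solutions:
 h(b) = C1/sqrt(cos(b))


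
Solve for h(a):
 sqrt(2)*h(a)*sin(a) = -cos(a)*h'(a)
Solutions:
 h(a) = C1*cos(a)^(sqrt(2))


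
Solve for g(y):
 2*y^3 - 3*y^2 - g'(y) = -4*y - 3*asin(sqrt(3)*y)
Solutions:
 g(y) = C1 + y^4/2 - y^3 + 2*y^2 + 3*y*asin(sqrt(3)*y) + sqrt(3)*sqrt(1 - 3*y^2)


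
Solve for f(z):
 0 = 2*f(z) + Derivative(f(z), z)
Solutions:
 f(z) = C1*exp(-2*z)


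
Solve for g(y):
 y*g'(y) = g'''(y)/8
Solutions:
 g(y) = C1 + Integral(C2*airyai(2*y) + C3*airybi(2*y), y)


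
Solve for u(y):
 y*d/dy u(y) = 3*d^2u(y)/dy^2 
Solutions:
 u(y) = C1 + C2*erfi(sqrt(6)*y/6)


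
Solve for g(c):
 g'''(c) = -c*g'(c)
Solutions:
 g(c) = C1 + Integral(C2*airyai(-c) + C3*airybi(-c), c)


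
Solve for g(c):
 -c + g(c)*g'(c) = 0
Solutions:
 g(c) = -sqrt(C1 + c^2)
 g(c) = sqrt(C1 + c^2)


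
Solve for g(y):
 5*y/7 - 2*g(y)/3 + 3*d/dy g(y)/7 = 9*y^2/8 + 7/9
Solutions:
 g(y) = C1*exp(14*y/9) - 27*y^2/16 - 123*y/112 - 8809/4704


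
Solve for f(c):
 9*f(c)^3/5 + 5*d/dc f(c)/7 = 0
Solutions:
 f(c) = -5*sqrt(2)*sqrt(-1/(C1 - 63*c))/2
 f(c) = 5*sqrt(2)*sqrt(-1/(C1 - 63*c))/2


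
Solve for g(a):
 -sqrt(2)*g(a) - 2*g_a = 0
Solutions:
 g(a) = C1*exp(-sqrt(2)*a/2)


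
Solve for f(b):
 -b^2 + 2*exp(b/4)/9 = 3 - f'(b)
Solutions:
 f(b) = C1 + b^3/3 + 3*b - 8*exp(b/4)/9


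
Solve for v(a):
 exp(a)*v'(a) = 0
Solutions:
 v(a) = C1


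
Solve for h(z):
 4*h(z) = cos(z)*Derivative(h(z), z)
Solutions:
 h(z) = C1*(sin(z)^2 + 2*sin(z) + 1)/(sin(z)^2 - 2*sin(z) + 1)


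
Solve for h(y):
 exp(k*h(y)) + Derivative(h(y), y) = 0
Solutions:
 h(y) = Piecewise((log(1/(C1*k + k*y))/k, Ne(k, 0)), (nan, True))
 h(y) = Piecewise((C1 - y, Eq(k, 0)), (nan, True))


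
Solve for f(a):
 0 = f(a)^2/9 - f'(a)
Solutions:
 f(a) = -9/(C1 + a)


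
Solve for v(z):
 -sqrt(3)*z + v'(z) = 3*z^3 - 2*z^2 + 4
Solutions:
 v(z) = C1 + 3*z^4/4 - 2*z^3/3 + sqrt(3)*z^2/2 + 4*z


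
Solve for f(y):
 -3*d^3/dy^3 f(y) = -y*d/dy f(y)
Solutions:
 f(y) = C1 + Integral(C2*airyai(3^(2/3)*y/3) + C3*airybi(3^(2/3)*y/3), y)


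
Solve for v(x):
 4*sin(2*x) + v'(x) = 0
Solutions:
 v(x) = C1 + 2*cos(2*x)


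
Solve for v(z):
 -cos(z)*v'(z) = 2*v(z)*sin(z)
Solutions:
 v(z) = C1*cos(z)^2


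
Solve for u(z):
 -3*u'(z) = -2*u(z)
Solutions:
 u(z) = C1*exp(2*z/3)


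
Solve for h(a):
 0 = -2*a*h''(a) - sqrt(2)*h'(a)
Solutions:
 h(a) = C1 + C2*a^(1 - sqrt(2)/2)


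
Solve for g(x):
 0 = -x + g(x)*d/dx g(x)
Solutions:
 g(x) = -sqrt(C1 + x^2)
 g(x) = sqrt(C1 + x^2)


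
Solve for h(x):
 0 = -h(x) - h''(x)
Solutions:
 h(x) = C1*sin(x) + C2*cos(x)


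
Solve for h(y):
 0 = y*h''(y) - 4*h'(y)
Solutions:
 h(y) = C1 + C2*y^5


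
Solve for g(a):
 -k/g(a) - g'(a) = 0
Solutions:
 g(a) = -sqrt(C1 - 2*a*k)
 g(a) = sqrt(C1 - 2*a*k)


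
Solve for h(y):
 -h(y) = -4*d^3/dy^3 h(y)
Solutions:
 h(y) = C3*exp(2^(1/3)*y/2) + (C1*sin(2^(1/3)*sqrt(3)*y/4) + C2*cos(2^(1/3)*sqrt(3)*y/4))*exp(-2^(1/3)*y/4)


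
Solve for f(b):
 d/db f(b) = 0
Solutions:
 f(b) = C1


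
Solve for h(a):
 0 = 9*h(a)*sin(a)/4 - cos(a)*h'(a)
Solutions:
 h(a) = C1/cos(a)^(9/4)


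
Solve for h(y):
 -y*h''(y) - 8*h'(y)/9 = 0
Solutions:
 h(y) = C1 + C2*y^(1/9)


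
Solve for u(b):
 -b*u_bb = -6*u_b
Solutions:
 u(b) = C1 + C2*b^7


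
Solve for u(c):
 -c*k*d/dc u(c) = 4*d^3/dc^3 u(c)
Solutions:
 u(c) = C1 + Integral(C2*airyai(2^(1/3)*c*(-k)^(1/3)/2) + C3*airybi(2^(1/3)*c*(-k)^(1/3)/2), c)


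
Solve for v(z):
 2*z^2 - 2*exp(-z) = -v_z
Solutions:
 v(z) = C1 - 2*z^3/3 - 2*exp(-z)


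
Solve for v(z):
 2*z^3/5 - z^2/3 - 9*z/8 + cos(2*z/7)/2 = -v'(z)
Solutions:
 v(z) = C1 - z^4/10 + z^3/9 + 9*z^2/16 - 7*sin(2*z/7)/4


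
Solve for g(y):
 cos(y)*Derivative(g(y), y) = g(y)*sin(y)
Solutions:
 g(y) = C1/cos(y)


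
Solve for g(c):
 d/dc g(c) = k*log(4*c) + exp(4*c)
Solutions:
 g(c) = C1 + c*k*log(c) + c*k*(-1 + 2*log(2)) + exp(4*c)/4


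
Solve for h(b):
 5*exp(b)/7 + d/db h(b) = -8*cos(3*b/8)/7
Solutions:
 h(b) = C1 - 5*exp(b)/7 - 64*sin(3*b/8)/21


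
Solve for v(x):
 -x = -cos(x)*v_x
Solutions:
 v(x) = C1 + Integral(x/cos(x), x)


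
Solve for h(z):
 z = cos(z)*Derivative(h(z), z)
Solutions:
 h(z) = C1 + Integral(z/cos(z), z)


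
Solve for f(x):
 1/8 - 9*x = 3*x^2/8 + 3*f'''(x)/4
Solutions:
 f(x) = C1 + C2*x + C3*x^2 - x^5/120 - x^4/2 + x^3/36


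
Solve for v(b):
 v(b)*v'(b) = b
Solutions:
 v(b) = -sqrt(C1 + b^2)
 v(b) = sqrt(C1 + b^2)


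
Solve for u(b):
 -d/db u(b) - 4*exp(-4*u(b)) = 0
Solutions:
 u(b) = log(-I*(C1 - 16*b)^(1/4))
 u(b) = log(I*(C1 - 16*b)^(1/4))
 u(b) = log(-(C1 - 16*b)^(1/4))
 u(b) = log(C1 - 16*b)/4


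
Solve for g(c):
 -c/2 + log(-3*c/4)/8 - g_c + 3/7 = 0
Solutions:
 g(c) = C1 - c^2/4 + c*log(-c)/8 + c*(-14*log(2) + 7*log(3) + 17)/56


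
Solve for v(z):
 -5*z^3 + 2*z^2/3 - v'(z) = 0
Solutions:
 v(z) = C1 - 5*z^4/4 + 2*z^3/9


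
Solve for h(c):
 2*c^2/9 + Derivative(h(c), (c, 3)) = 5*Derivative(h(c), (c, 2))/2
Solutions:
 h(c) = C1 + C2*c + C3*exp(5*c/2) + c^4/135 + 8*c^3/675 + 16*c^2/1125


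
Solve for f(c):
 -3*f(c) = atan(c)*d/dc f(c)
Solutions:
 f(c) = C1*exp(-3*Integral(1/atan(c), c))


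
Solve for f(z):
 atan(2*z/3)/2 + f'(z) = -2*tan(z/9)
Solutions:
 f(z) = C1 - z*atan(2*z/3)/2 + 3*log(4*z^2 + 9)/8 + 18*log(cos(z/9))


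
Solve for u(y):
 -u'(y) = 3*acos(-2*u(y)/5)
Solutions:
 Integral(1/acos(-2*_y/5), (_y, u(y))) = C1 - 3*y


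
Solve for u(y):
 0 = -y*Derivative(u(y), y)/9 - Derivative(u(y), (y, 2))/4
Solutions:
 u(y) = C1 + C2*erf(sqrt(2)*y/3)


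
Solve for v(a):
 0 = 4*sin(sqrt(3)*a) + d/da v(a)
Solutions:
 v(a) = C1 + 4*sqrt(3)*cos(sqrt(3)*a)/3


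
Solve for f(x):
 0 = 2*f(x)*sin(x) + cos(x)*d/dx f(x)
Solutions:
 f(x) = C1*cos(x)^2


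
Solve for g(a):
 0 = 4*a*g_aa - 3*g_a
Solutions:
 g(a) = C1 + C2*a^(7/4)


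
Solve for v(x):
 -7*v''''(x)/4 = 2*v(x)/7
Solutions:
 v(x) = (C1*sin(2^(1/4)*sqrt(7)*x/7) + C2*cos(2^(1/4)*sqrt(7)*x/7))*exp(-2^(1/4)*sqrt(7)*x/7) + (C3*sin(2^(1/4)*sqrt(7)*x/7) + C4*cos(2^(1/4)*sqrt(7)*x/7))*exp(2^(1/4)*sqrt(7)*x/7)


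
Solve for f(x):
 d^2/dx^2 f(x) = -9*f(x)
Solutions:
 f(x) = C1*sin(3*x) + C2*cos(3*x)


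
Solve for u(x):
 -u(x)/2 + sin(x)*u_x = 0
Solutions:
 u(x) = C1*(cos(x) - 1)^(1/4)/(cos(x) + 1)^(1/4)


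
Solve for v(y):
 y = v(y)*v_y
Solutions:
 v(y) = -sqrt(C1 + y^2)
 v(y) = sqrt(C1 + y^2)


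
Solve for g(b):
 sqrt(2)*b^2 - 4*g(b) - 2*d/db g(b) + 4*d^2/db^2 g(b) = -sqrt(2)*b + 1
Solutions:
 g(b) = C1*exp(b*(1 - sqrt(17))/4) + C2*exp(b*(1 + sqrt(17))/4) + sqrt(2)*b^2/4 - 1/4 + sqrt(2)/2


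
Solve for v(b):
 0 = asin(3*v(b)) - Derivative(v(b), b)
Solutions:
 Integral(1/asin(3*_y), (_y, v(b))) = C1 + b


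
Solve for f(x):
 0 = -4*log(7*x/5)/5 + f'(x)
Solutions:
 f(x) = C1 + 4*x*log(x)/5 - 4*x*log(5)/5 - 4*x/5 + 4*x*log(7)/5


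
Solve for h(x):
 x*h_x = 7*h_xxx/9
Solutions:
 h(x) = C1 + Integral(C2*airyai(21^(2/3)*x/7) + C3*airybi(21^(2/3)*x/7), x)


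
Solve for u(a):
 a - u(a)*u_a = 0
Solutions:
 u(a) = -sqrt(C1 + a^2)
 u(a) = sqrt(C1 + a^2)


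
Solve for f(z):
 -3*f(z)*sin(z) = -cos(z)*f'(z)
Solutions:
 f(z) = C1/cos(z)^3


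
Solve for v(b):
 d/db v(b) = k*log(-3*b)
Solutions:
 v(b) = C1 + b*k*log(-b) + b*k*(-1 + log(3))


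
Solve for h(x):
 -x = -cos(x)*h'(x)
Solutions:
 h(x) = C1 + Integral(x/cos(x), x)


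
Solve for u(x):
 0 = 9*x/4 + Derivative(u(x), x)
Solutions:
 u(x) = C1 - 9*x^2/8


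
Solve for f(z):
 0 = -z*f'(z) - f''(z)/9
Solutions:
 f(z) = C1 + C2*erf(3*sqrt(2)*z/2)


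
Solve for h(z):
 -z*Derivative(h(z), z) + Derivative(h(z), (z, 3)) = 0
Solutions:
 h(z) = C1 + Integral(C2*airyai(z) + C3*airybi(z), z)


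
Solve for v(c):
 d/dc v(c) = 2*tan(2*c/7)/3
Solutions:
 v(c) = C1 - 7*log(cos(2*c/7))/3


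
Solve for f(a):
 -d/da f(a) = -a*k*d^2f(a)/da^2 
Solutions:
 f(a) = C1 + a^(((re(k) + 1)*re(k) + im(k)^2)/(re(k)^2 + im(k)^2))*(C2*sin(log(a)*Abs(im(k))/(re(k)^2 + im(k)^2)) + C3*cos(log(a)*im(k)/(re(k)^2 + im(k)^2)))


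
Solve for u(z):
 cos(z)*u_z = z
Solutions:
 u(z) = C1 + Integral(z/cos(z), z)


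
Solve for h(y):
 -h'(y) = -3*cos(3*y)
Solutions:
 h(y) = C1 + sin(3*y)


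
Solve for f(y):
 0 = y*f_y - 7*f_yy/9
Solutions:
 f(y) = C1 + C2*erfi(3*sqrt(14)*y/14)


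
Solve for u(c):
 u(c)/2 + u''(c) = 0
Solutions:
 u(c) = C1*sin(sqrt(2)*c/2) + C2*cos(sqrt(2)*c/2)


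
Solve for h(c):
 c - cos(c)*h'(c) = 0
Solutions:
 h(c) = C1 + Integral(c/cos(c), c)


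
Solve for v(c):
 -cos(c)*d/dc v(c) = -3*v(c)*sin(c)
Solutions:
 v(c) = C1/cos(c)^3


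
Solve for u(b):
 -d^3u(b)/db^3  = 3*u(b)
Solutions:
 u(b) = C3*exp(-3^(1/3)*b) + (C1*sin(3^(5/6)*b/2) + C2*cos(3^(5/6)*b/2))*exp(3^(1/3)*b/2)


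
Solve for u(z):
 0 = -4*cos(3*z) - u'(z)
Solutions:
 u(z) = C1 - 4*sin(3*z)/3


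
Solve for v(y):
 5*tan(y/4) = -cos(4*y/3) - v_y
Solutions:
 v(y) = C1 + 20*log(cos(y/4)) - 3*sin(4*y/3)/4


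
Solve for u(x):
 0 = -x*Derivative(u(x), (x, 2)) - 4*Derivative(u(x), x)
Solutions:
 u(x) = C1 + C2/x^3


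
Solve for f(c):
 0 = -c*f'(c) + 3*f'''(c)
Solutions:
 f(c) = C1 + Integral(C2*airyai(3^(2/3)*c/3) + C3*airybi(3^(2/3)*c/3), c)


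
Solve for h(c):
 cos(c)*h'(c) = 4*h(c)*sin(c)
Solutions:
 h(c) = C1/cos(c)^4


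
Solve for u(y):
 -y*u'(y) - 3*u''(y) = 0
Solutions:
 u(y) = C1 + C2*erf(sqrt(6)*y/6)


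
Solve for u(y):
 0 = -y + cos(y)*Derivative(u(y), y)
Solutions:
 u(y) = C1 + Integral(y/cos(y), y)


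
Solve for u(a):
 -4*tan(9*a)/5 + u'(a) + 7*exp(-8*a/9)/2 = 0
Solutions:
 u(a) = C1 + 2*log(tan(9*a)^2 + 1)/45 + 63*exp(-8*a/9)/16


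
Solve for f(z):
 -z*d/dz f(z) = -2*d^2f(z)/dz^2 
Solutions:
 f(z) = C1 + C2*erfi(z/2)


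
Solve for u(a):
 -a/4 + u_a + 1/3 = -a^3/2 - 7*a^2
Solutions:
 u(a) = C1 - a^4/8 - 7*a^3/3 + a^2/8 - a/3


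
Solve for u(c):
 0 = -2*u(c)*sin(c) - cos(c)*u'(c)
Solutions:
 u(c) = C1*cos(c)^2


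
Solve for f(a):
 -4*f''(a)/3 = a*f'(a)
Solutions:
 f(a) = C1 + C2*erf(sqrt(6)*a/4)


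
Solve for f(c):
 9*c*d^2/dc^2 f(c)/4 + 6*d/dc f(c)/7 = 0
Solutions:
 f(c) = C1 + C2*c^(13/21)


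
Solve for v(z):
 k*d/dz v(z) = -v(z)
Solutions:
 v(z) = C1*exp(-z/k)


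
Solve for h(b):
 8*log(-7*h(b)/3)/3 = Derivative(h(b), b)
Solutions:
 -3*Integral(1/(log(-_y) - log(3) + log(7)), (_y, h(b)))/8 = C1 - b


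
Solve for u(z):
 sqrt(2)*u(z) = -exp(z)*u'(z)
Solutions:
 u(z) = C1*exp(sqrt(2)*exp(-z))


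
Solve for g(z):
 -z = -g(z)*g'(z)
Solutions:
 g(z) = -sqrt(C1 + z^2)
 g(z) = sqrt(C1 + z^2)


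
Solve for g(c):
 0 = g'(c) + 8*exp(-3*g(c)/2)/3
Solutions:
 g(c) = 2*log(C1 - 4*c)/3
 g(c) = 2*log((-1 - sqrt(3)*I)*(C1 - 4*c)^(1/3)/2)
 g(c) = 2*log((-1 + sqrt(3)*I)*(C1 - 4*c)^(1/3)/2)


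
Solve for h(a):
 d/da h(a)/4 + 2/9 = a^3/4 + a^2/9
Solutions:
 h(a) = C1 + a^4/4 + 4*a^3/27 - 8*a/9


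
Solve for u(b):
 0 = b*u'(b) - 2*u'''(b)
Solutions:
 u(b) = C1 + Integral(C2*airyai(2^(2/3)*b/2) + C3*airybi(2^(2/3)*b/2), b)


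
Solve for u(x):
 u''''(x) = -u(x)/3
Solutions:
 u(x) = (C1*sin(sqrt(2)*3^(3/4)*x/6) + C2*cos(sqrt(2)*3^(3/4)*x/6))*exp(-sqrt(2)*3^(3/4)*x/6) + (C3*sin(sqrt(2)*3^(3/4)*x/6) + C4*cos(sqrt(2)*3^(3/4)*x/6))*exp(sqrt(2)*3^(3/4)*x/6)


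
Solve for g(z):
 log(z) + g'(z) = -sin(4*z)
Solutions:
 g(z) = C1 - z*log(z) + z + cos(4*z)/4


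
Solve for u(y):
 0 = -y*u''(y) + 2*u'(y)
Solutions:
 u(y) = C1 + C2*y^3


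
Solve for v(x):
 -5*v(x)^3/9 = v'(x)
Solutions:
 v(x) = -3*sqrt(2)*sqrt(-1/(C1 - 5*x))/2
 v(x) = 3*sqrt(2)*sqrt(-1/(C1 - 5*x))/2


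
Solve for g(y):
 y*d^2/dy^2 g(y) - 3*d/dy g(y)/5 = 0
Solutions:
 g(y) = C1 + C2*y^(8/5)


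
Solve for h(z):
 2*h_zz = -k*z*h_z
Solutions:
 h(z) = Piecewise((-sqrt(pi)*C1*erf(sqrt(k)*z/2)/sqrt(k) - C2, (k > 0) | (k < 0)), (-C1*z - C2, True))


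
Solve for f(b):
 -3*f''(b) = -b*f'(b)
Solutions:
 f(b) = C1 + C2*erfi(sqrt(6)*b/6)


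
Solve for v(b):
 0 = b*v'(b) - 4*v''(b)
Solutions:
 v(b) = C1 + C2*erfi(sqrt(2)*b/4)


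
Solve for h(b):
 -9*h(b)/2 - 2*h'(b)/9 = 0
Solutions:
 h(b) = C1*exp(-81*b/4)


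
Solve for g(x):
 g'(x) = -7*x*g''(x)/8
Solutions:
 g(x) = C1 + C2/x^(1/7)


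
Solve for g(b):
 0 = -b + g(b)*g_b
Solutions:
 g(b) = -sqrt(C1 + b^2)
 g(b) = sqrt(C1 + b^2)


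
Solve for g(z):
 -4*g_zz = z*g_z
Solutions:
 g(z) = C1 + C2*erf(sqrt(2)*z/4)


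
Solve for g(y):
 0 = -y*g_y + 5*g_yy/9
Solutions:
 g(y) = C1 + C2*erfi(3*sqrt(10)*y/10)


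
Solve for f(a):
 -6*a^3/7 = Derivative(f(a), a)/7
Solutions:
 f(a) = C1 - 3*a^4/2


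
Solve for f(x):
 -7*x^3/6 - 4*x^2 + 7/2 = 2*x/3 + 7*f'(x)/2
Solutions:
 f(x) = C1 - x^4/12 - 8*x^3/21 - 2*x^2/21 + x


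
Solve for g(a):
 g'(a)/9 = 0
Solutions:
 g(a) = C1


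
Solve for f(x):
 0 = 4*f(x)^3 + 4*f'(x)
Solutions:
 f(x) = -sqrt(2)*sqrt(-1/(C1 - x))/2
 f(x) = sqrt(2)*sqrt(-1/(C1 - x))/2


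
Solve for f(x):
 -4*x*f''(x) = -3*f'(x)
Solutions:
 f(x) = C1 + C2*x^(7/4)


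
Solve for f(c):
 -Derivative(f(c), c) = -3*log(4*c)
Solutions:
 f(c) = C1 + 3*c*log(c) - 3*c + c*log(64)


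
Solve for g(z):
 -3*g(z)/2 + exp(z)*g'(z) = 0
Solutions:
 g(z) = C1*exp(-3*exp(-z)/2)


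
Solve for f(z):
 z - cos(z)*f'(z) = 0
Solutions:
 f(z) = C1 + Integral(z/cos(z), z)


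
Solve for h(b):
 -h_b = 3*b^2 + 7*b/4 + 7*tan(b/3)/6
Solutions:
 h(b) = C1 - b^3 - 7*b^2/8 + 7*log(cos(b/3))/2


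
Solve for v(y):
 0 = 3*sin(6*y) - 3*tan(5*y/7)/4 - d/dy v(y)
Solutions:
 v(y) = C1 + 21*log(cos(5*y/7))/20 - cos(6*y)/2


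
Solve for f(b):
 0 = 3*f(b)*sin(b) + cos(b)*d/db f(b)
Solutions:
 f(b) = C1*cos(b)^3


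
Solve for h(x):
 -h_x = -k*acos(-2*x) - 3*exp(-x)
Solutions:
 h(x) = C1 + k*x*acos(-2*x) + k*sqrt(1 - 4*x^2)/2 - 3*exp(-x)


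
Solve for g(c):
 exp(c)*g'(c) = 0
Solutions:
 g(c) = C1


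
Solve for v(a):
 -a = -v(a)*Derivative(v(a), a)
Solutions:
 v(a) = -sqrt(C1 + a^2)
 v(a) = sqrt(C1 + a^2)


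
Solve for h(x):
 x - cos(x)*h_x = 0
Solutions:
 h(x) = C1 + Integral(x/cos(x), x)


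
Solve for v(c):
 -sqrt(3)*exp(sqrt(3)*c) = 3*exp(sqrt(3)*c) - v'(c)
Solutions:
 v(c) = C1 + exp(sqrt(3)*c) + sqrt(3)*exp(sqrt(3)*c)


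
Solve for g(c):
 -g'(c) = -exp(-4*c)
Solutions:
 g(c) = C1 - exp(-4*c)/4


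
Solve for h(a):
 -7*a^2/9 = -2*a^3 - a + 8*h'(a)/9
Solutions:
 h(a) = C1 + 9*a^4/16 - 7*a^3/24 + 9*a^2/16


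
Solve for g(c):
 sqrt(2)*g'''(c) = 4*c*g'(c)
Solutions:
 g(c) = C1 + Integral(C2*airyai(sqrt(2)*c) + C3*airybi(sqrt(2)*c), c)


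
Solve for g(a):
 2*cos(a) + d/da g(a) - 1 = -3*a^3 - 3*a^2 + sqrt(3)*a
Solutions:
 g(a) = C1 - 3*a^4/4 - a^3 + sqrt(3)*a^2/2 + a - 2*sin(a)


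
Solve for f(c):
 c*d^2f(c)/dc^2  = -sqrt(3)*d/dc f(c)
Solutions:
 f(c) = C1 + C2*c^(1 - sqrt(3))


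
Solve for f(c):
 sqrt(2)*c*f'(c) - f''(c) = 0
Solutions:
 f(c) = C1 + C2*erfi(2^(3/4)*c/2)


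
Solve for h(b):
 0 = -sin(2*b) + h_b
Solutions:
 h(b) = C1 - cos(2*b)/2


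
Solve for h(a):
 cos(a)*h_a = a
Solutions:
 h(a) = C1 + Integral(a/cos(a), a)


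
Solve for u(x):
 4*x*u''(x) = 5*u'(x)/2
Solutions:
 u(x) = C1 + C2*x^(13/8)


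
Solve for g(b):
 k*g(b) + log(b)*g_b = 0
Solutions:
 g(b) = C1*exp(-k*li(b))


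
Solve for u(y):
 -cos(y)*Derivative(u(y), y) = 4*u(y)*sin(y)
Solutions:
 u(y) = C1*cos(y)^4


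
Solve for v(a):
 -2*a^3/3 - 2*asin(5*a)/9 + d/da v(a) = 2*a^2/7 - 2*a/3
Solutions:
 v(a) = C1 + a^4/6 + 2*a^3/21 - a^2/3 + 2*a*asin(5*a)/9 + 2*sqrt(1 - 25*a^2)/45


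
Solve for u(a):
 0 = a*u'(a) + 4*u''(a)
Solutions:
 u(a) = C1 + C2*erf(sqrt(2)*a/4)


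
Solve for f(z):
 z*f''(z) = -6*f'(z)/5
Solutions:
 f(z) = C1 + C2/z^(1/5)


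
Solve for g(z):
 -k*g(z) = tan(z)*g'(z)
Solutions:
 g(z) = C1*exp(-k*log(sin(z)))


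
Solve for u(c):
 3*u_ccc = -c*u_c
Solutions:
 u(c) = C1 + Integral(C2*airyai(-3^(2/3)*c/3) + C3*airybi(-3^(2/3)*c/3), c)


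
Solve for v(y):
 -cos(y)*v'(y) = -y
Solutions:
 v(y) = C1 + Integral(y/cos(y), y)


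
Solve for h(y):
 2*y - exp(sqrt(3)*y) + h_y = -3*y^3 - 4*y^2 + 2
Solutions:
 h(y) = C1 - 3*y^4/4 - 4*y^3/3 - y^2 + 2*y + sqrt(3)*exp(sqrt(3)*y)/3


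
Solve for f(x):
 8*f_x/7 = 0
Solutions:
 f(x) = C1


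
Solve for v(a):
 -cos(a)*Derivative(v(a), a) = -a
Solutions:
 v(a) = C1 + Integral(a/cos(a), a)


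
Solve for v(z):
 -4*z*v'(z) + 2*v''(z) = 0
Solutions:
 v(z) = C1 + C2*erfi(z)


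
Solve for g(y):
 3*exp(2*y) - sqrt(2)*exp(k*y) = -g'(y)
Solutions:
 g(y) = C1 - 3*exp(2*y)/2 + sqrt(2)*exp(k*y)/k


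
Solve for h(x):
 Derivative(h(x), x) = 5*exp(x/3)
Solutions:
 h(x) = C1 + 15*exp(x/3)


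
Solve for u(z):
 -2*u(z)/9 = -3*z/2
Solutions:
 u(z) = 27*z/4


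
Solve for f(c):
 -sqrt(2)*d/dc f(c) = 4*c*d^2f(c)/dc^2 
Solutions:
 f(c) = C1 + C2*c^(1 - sqrt(2)/4)


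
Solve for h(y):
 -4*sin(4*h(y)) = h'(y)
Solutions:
 h(y) = -acos((-C1 - exp(32*y))/(C1 - exp(32*y)))/4 + pi/2
 h(y) = acos((-C1 - exp(32*y))/(C1 - exp(32*y)))/4


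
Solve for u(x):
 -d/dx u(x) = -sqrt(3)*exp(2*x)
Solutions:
 u(x) = C1 + sqrt(3)*exp(2*x)/2


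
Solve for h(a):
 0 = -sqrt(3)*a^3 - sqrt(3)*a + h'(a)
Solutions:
 h(a) = C1 + sqrt(3)*a^4/4 + sqrt(3)*a^2/2


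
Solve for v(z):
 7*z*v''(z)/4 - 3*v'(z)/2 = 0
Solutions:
 v(z) = C1 + C2*z^(13/7)


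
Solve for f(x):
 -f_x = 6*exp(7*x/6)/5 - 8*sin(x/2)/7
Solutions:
 f(x) = C1 - 36*exp(7*x/6)/35 - 16*cos(x/2)/7


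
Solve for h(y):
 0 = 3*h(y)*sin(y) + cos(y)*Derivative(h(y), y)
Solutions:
 h(y) = C1*cos(y)^3


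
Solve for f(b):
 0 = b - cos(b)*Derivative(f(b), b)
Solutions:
 f(b) = C1 + Integral(b/cos(b), b)


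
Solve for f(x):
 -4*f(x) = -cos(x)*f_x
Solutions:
 f(x) = C1*(sin(x)^2 + 2*sin(x) + 1)/(sin(x)^2 - 2*sin(x) + 1)


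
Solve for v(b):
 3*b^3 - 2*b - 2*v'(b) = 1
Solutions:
 v(b) = C1 + 3*b^4/8 - b^2/2 - b/2


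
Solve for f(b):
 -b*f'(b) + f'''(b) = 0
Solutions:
 f(b) = C1 + Integral(C2*airyai(b) + C3*airybi(b), b)


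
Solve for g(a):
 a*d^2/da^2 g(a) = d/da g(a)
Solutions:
 g(a) = C1 + C2*a^2


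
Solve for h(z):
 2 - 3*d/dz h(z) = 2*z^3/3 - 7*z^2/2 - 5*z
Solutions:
 h(z) = C1 - z^4/18 + 7*z^3/18 + 5*z^2/6 + 2*z/3


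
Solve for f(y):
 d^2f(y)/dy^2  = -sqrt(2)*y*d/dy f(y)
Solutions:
 f(y) = C1 + C2*erf(2^(3/4)*y/2)


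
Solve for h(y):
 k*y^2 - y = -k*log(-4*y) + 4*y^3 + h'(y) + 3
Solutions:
 h(y) = C1 + k*y^3/3 + k*y*log(-y) - y^4 - y^2/2 + y*(-k + 2*k*log(2) - 3)


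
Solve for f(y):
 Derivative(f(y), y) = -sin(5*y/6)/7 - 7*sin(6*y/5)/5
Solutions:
 f(y) = C1 + 6*cos(5*y/6)/35 + 7*cos(6*y/5)/6


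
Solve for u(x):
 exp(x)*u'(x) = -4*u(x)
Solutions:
 u(x) = C1*exp(4*exp(-x))


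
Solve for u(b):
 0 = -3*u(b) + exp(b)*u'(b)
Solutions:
 u(b) = C1*exp(-3*exp(-b))


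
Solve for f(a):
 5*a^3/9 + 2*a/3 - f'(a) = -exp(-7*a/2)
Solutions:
 f(a) = C1 + 5*a^4/36 + a^2/3 - 2*exp(-7*a/2)/7


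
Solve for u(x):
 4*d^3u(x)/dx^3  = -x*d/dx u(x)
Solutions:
 u(x) = C1 + Integral(C2*airyai(-2^(1/3)*x/2) + C3*airybi(-2^(1/3)*x/2), x)


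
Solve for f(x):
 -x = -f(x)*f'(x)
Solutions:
 f(x) = -sqrt(C1 + x^2)
 f(x) = sqrt(C1 + x^2)


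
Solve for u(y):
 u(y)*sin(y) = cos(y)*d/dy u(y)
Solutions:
 u(y) = C1/cos(y)


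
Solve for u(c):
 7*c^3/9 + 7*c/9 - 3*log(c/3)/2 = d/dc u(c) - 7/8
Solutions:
 u(c) = C1 + 7*c^4/36 + 7*c^2/18 - 3*c*log(c)/2 + 3*c*log(3)/2 + 19*c/8


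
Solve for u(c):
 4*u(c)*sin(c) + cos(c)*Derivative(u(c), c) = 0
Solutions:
 u(c) = C1*cos(c)^4


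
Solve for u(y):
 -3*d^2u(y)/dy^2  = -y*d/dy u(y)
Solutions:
 u(y) = C1 + C2*erfi(sqrt(6)*y/6)


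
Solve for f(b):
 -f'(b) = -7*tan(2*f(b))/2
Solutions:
 f(b) = -asin(C1*exp(7*b))/2 + pi/2
 f(b) = asin(C1*exp(7*b))/2


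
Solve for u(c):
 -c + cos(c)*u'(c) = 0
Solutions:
 u(c) = C1 + Integral(c/cos(c), c)


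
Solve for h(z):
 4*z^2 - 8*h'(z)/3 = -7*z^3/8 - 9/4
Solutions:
 h(z) = C1 + 21*z^4/256 + z^3/2 + 27*z/32


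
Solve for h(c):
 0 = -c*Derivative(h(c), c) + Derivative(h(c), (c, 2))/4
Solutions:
 h(c) = C1 + C2*erfi(sqrt(2)*c)


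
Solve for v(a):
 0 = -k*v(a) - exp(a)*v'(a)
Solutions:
 v(a) = C1*exp(k*exp(-a))


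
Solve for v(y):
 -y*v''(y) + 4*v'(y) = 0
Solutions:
 v(y) = C1 + C2*y^5


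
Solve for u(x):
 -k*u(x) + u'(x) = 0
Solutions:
 u(x) = C1*exp(k*x)
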